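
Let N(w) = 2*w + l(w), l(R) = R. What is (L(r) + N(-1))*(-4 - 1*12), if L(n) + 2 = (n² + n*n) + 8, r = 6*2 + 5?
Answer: -9296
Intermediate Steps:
r = 17 (r = 12 + 5 = 17)
L(n) = 6 + 2*n² (L(n) = -2 + ((n² + n*n) + 8) = -2 + ((n² + n²) + 8) = -2 + (2*n² + 8) = -2 + (8 + 2*n²) = 6 + 2*n²)
N(w) = 3*w (N(w) = 2*w + w = 3*w)
(L(r) + N(-1))*(-4 - 1*12) = ((6 + 2*17²) + 3*(-1))*(-4 - 1*12) = ((6 + 2*289) - 3)*(-4 - 12) = ((6 + 578) - 3)*(-16) = (584 - 3)*(-16) = 581*(-16) = -9296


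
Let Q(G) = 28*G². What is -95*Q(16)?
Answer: -680960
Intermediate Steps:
-95*Q(16) = -2660*16² = -2660*256 = -95*7168 = -680960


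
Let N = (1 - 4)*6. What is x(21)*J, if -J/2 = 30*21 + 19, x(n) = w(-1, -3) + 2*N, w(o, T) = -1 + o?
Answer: 49324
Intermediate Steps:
N = -18 (N = -3*6 = -18)
x(n) = -38 (x(n) = (-1 - 1) + 2*(-18) = -2 - 36 = -38)
J = -1298 (J = -2*(30*21 + 19) = -2*(630 + 19) = -2*649 = -1298)
x(21)*J = -38*(-1298) = 49324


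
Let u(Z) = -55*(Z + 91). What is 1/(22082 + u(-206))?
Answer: 1/28407 ≈ 3.5203e-5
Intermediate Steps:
u(Z) = -5005 - 55*Z (u(Z) = -55*(91 + Z) = -5005 - 55*Z)
1/(22082 + u(-206)) = 1/(22082 + (-5005 - 55*(-206))) = 1/(22082 + (-5005 + 11330)) = 1/(22082 + 6325) = 1/28407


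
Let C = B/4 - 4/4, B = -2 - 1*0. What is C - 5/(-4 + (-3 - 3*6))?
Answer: -13/10 ≈ -1.3000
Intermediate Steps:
B = -2 (B = -2 + 0 = -2)
C = -3/2 (C = -2/4 - 4/4 = -2*¼ - 4*¼ = -½ - 1 = -3/2 ≈ -1.5000)
C - 5/(-4 + (-3 - 3*6)) = -3/2 - 5/(-4 + (-3 - 3*6)) = -3/2 - 5/(-4 + (-3 - 18)) = -3/2 - 5/(-4 - 21) = -3/2 - 5/(-25) = -3/2 - 5*(-1/25) = -3/2 + ⅕ = -13/10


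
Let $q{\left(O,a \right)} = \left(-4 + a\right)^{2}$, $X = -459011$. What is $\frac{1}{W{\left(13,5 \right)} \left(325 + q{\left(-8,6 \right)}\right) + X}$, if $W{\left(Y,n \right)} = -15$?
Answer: $- \frac{1}{463946} \approx -2.1554 \cdot 10^{-6}$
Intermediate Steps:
$\frac{1}{W{\left(13,5 \right)} \left(325 + q{\left(-8,6 \right)}\right) + X} = \frac{1}{- 15 \left(325 + \left(-4 + 6\right)^{2}\right) - 459011} = \frac{1}{- 15 \left(325 + 2^{2}\right) - 459011} = \frac{1}{- 15 \left(325 + 4\right) - 459011} = \frac{1}{\left(-15\right) 329 - 459011} = \frac{1}{-4935 - 459011} = \frac{1}{-463946} = - \frac{1}{463946}$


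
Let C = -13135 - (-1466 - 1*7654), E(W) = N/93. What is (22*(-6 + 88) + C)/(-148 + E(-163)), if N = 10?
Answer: 205623/13754 ≈ 14.950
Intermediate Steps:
E(W) = 10/93
C = -4015 (C = -13135 - (-1466 - 7654) = -13135 - 1*(-9120) = -13135 + 9120 = -4015)
(22*(-6 + 88) + C)/(-148 + E(-163)) = (22*(-6 + 88) - 4015)/(-148 + 10/93) = (22*82 - 4015)/(-13754/93) = (1804 - 4015)*(-93/13754) = -2211*(-93/13754) = 205623/13754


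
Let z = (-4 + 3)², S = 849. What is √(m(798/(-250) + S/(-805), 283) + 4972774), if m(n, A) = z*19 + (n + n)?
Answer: √80562216998585/4025 ≈ 2230.0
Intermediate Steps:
z = 1 (z = (-1)² = 1)
m(n, A) = 19 + 2*n (m(n, A) = 1*19 + (n + n) = 19 + 2*n)
√(m(798/(-250) + S/(-805), 283) + 4972774) = √((19 + 2*(798/(-250) + 849/(-805))) + 4972774) = √((19 + 2*(798*(-1/250) + 849*(-1/805))) + 4972774) = √((19 + 2*(-399/125 - 849/805)) + 4972774) = √((19 + 2*(-85464/20125)) + 4972774) = √((19 - 170928/20125) + 4972774) = √(211447/20125 + 4972774) = √(100077288197/20125) = √80562216998585/4025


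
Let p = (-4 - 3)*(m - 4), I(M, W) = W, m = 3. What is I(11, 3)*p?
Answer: 21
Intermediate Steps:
p = 7 (p = (-4 - 3)*(3 - 4) = -7*(-1) = 7)
I(11, 3)*p = 3*7 = 21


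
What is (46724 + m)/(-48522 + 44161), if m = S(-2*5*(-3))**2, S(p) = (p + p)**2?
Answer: -13006724/4361 ≈ -2982.5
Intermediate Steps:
S(p) = 4*p**2 (S(p) = (2*p)**2 = 4*p**2)
m = 12960000 (m = (4*(-2*5*(-3))**2)**2 = (4*(-10*(-3))**2)**2 = (4*30**2)**2 = (4*900)**2 = 3600**2 = 12960000)
(46724 + m)/(-48522 + 44161) = (46724 + 12960000)/(-48522 + 44161) = 13006724/(-4361) = 13006724*(-1/4361) = -13006724/4361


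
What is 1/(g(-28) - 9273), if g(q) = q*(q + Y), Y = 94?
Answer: -1/11121 ≈ -8.9920e-5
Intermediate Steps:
g(q) = q*(94 + q) (g(q) = q*(q + 94) = q*(94 + q))
1/(g(-28) - 9273) = 1/(-28*(94 - 28) - 9273) = 1/(-28*66 - 9273) = 1/(-1848 - 9273) = 1/(-11121) = -1/11121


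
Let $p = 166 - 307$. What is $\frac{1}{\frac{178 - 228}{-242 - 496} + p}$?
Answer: $- \frac{369}{52004} \approx -0.0070956$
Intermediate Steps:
$p = -141$ ($p = 166 - 307 = -141$)
$\frac{1}{\frac{178 - 228}{-242 - 496} + p} = \frac{1}{\frac{178 - 228}{-242 - 496} - 141} = \frac{1}{- \frac{50}{-738} - 141} = \frac{1}{\left(-50\right) \left(- \frac{1}{738}\right) - 141} = \frac{1}{\frac{25}{369} - 141} = \frac{1}{- \frac{52004}{369}} = - \frac{369}{52004}$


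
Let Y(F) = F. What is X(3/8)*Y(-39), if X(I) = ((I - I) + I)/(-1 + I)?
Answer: 117/5 ≈ 23.400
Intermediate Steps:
X(I) = I/(-1 + I) (X(I) = (0 + I)/(-1 + I) = I/(-1 + I))
X(3/8)*Y(-39) = ((3/8)/(-1 + 3/8))*(-39) = ((3*(⅛))/(-1 + 3*(⅛)))*(-39) = (3/(8*(-1 + 3/8)))*(-39) = (3/(8*(-5/8)))*(-39) = ((3/8)*(-8/5))*(-39) = -⅗*(-39) = 117/5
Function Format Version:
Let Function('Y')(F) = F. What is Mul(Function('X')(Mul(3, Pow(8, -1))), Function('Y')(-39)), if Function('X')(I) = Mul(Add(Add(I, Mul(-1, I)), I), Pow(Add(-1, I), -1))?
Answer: Rational(117, 5) ≈ 23.400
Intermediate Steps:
Function('X')(I) = Mul(I, Pow(Add(-1, I), -1)) (Function('X')(I) = Mul(Add(0, I), Pow(Add(-1, I), -1)) = Mul(I, Pow(Add(-1, I), -1)))
Mul(Function('X')(Mul(3, Pow(8, -1))), Function('Y')(-39)) = Mul(Mul(Mul(3, Pow(8, -1)), Pow(Add(-1, Mul(3, Pow(8, -1))), -1)), -39) = Mul(Mul(Mul(3, Rational(1, 8)), Pow(Add(-1, Mul(3, Rational(1, 8))), -1)), -39) = Mul(Mul(Rational(3, 8), Pow(Add(-1, Rational(3, 8)), -1)), -39) = Mul(Mul(Rational(3, 8), Pow(Rational(-5, 8), -1)), -39) = Mul(Mul(Rational(3, 8), Rational(-8, 5)), -39) = Mul(Rational(-3, 5), -39) = Rational(117, 5)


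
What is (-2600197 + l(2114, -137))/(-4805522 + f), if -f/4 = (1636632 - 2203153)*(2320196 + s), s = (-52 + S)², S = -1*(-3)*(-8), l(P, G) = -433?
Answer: -1300315/2635421564063 ≈ -4.9340e-7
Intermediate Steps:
S = -24 (S = 3*(-8) = -24)
s = 5776 (s = (-52 - 24)² = (-76)² = 5776)
f = 5270847933648 (f = -4*(1636632 - 2203153)*(2320196 + 5776) = -(-2266084)*2325972 = -4*(-1317711983412) = 5270847933648)
(-2600197 + l(2114, -137))/(-4805522 + f) = (-2600197 - 433)/(-4805522 + 5270847933648) = -2600630/5270843128126 = -2600630*1/5270843128126 = -1300315/2635421564063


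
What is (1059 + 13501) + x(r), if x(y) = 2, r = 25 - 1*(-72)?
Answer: 14562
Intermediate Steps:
r = 97 (r = 25 + 72 = 97)
(1059 + 13501) + x(r) = (1059 + 13501) + 2 = 14560 + 2 = 14562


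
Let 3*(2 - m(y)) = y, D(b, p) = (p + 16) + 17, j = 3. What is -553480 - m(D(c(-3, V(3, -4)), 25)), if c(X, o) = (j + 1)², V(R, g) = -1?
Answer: -1660388/3 ≈ -5.5346e+5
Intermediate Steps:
c(X, o) = 16 (c(X, o) = (3 + 1)² = 4² = 16)
D(b, p) = 33 + p (D(b, p) = (16 + p) + 17 = 33 + p)
m(y) = 2 - y/3
-553480 - m(D(c(-3, V(3, -4)), 25)) = -553480 - (2 - (33 + 25)/3) = -553480 - (2 - ⅓*58) = -553480 - (2 - 58/3) = -553480 - 1*(-52/3) = -553480 + 52/3 = -1660388/3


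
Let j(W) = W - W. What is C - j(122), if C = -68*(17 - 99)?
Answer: 5576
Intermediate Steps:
C = 5576 (C = -68*(-82) = 5576)
j(W) = 0
C - j(122) = 5576 - 1*0 = 5576 + 0 = 5576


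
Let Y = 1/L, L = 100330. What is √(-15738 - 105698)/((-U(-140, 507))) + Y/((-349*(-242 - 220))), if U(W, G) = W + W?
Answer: 1/16177008540 + I*√30359/140 ≈ 6.1816e-11 + 1.2446*I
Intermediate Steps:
U(W, G) = 2*W
Y = 1/100330 ≈ 9.9671e-6
√(-15738 - 105698)/((-U(-140, 507))) + Y/((-349*(-242 - 220))) = √(-15738 - 105698)/((-2*(-140))) + 1/(100330*((-349*(-242 - 220)))) = √(-121436)/((-1*(-280))) + 1/(100330*((-349*(-462)))) = (2*I*√30359)/280 + (1/100330)/161238 = (2*I*√30359)*(1/280) + (1/100330)*(1/161238) = I*√30359/140 + 1/16177008540 = 1/16177008540 + I*√30359/140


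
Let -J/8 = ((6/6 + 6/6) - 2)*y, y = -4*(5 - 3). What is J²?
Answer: 0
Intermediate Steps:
y = -8 (y = -4*2 = -8)
J = 0 (J = -8*((6/6 + 6/6) - 2)*(-8) = -8*((6*(⅙) + 6*(⅙)) - 2)*(-8) = -8*((1 + 1) - 2)*(-8) = -8*(2 - 2)*(-8) = -0*(-8) = -8*0 = 0)
J² = 0² = 0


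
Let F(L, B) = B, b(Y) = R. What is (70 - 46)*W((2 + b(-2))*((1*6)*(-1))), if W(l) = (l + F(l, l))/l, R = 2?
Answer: 48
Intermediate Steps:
b(Y) = 2
W(l) = 2 (W(l) = (l + l)/l = (2*l)/l = 2)
(70 - 46)*W((2 + b(-2))*((1*6)*(-1))) = (70 - 46)*2 = 24*2 = 48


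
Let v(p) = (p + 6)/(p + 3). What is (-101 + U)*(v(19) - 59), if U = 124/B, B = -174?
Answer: 11264777/1914 ≈ 5885.5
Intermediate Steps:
U = -62/87 (U = 124/(-174) = 124*(-1/174) = -62/87 ≈ -0.71264)
v(p) = (6 + p)/(3 + p)
(-101 + U)*(v(19) - 59) = (-101 - 62/87)*((6 + 19)/(3 + 19) - 59) = -8849*(25/22 - 59)/87 = -8849/87*(-1273/22) = 11264777/1914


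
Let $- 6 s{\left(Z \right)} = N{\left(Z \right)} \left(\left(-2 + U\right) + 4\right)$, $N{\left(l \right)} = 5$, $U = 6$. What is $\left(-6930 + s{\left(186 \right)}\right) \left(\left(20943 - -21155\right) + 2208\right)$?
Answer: $- \frac{922007860}{3} \approx -3.0734 \cdot 10^{8}$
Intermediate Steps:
$s{\left(Z \right)} = - \frac{20}{3}$ ($s{\left(Z \right)} = - \frac{5 \left(\left(-2 + 6\right) + 4\right)}{6} = - \frac{5 \left(4 + 4\right)}{6} = - \frac{5 \cdot 8}{6} = \left(- \frac{1}{6}\right) 40 = - \frac{20}{3}$)
$\left(-6930 + s{\left(186 \right)}\right) \left(\left(20943 - -21155\right) + 2208\right) = \left(-6930 - \frac{20}{3}\right) \left(\left(20943 - -21155\right) + 2208\right) = - \frac{20810 \left(\left(20943 + 21155\right) + 2208\right)}{3} = - \frac{20810 \left(42098 + 2208\right)}{3} = \left(- \frac{20810}{3}\right) 44306 = - \frac{922007860}{3}$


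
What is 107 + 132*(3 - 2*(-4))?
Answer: 1559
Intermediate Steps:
107 + 132*(3 - 2*(-4)) = 107 + 132*(3 + 8) = 107 + 132*11 = 107 + 1452 = 1559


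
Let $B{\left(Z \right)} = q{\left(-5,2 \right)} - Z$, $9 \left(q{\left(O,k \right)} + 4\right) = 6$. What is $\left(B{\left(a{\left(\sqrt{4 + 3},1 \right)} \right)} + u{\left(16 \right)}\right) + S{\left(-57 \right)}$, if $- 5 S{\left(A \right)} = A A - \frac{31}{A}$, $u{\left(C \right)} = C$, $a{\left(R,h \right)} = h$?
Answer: $- \frac{60633}{95} \approx -638.24$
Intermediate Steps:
$q{\left(O,k \right)} = - \frac{10}{3}$ ($q{\left(O,k \right)} = -4 + \frac{1}{9} \cdot 6 = -4 + \frac{2}{3} = - \frac{10}{3}$)
$B{\left(Z \right)} = - \frac{10}{3} - Z$
$S{\left(A \right)} = - \frac{A^{2}}{5} + \frac{31}{5 A}$ ($S{\left(A \right)} = - \frac{A A - \frac{31}{A}}{5} = - \frac{A^{2} - \frac{31}{A}}{5} = - \frac{A^{2}}{5} + \frac{31}{5 A}$)
$\left(B{\left(a{\left(\sqrt{4 + 3},1 \right)} \right)} + u{\left(16 \right)}\right) + S{\left(-57 \right)} = \left(\left(- \frac{10}{3} - 1\right) + 16\right) + \frac{31 - \left(-57\right)^{3}}{5 \left(-57\right)} = \left(\left(- \frac{10}{3} - 1\right) + 16\right) + \frac{1}{5} \left(- \frac{1}{57}\right) \left(31 - -185193\right) = \left(- \frac{13}{3} + 16\right) + \frac{1}{5} \left(- \frac{1}{57}\right) \left(31 + 185193\right) = \frac{35}{3} + \frac{1}{5} \left(- \frac{1}{57}\right) 185224 = \frac{35}{3} - \frac{185224}{285} = - \frac{60633}{95}$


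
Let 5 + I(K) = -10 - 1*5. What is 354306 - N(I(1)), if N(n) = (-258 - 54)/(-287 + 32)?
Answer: 30115906/85 ≈ 3.5431e+5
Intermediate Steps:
I(K) = -20 (I(K) = -5 + (-10 - 1*5) = -5 + (-10 - 5) = -5 - 15 = -20)
N(n) = 104/85 (N(n) = -312/(-255) = -312*(-1/255) = 104/85)
354306 - N(I(1)) = 354306 - 1*104/85 = 354306 - 104/85 = 30115906/85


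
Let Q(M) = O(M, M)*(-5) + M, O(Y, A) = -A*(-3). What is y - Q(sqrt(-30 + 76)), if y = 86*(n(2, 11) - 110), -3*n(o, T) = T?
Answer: -29326/3 + 14*sqrt(46) ≈ -9680.4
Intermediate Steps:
O(Y, A) = 3*A (O(Y, A) = -(-3)*A = 3*A)
n(o, T) = -T/3
Q(M) = -14*M (Q(M) = (3*M)*(-5) + M = -15*M + M = -14*M)
y = -29326/3 (y = 86*(-1/3*11 - 110) = 86*(-11/3 - 110) = 86*(-341/3) = -29326/3 ≈ -9775.3)
y - Q(sqrt(-30 + 76)) = -29326/3 - (-14)*sqrt(-30 + 76) = -29326/3 - (-14)*sqrt(46) = -29326/3 + 14*sqrt(46)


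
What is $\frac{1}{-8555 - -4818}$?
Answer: $- \frac{1}{3737} \approx -0.00026759$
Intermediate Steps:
$\frac{1}{-8555 - -4818} = \frac{1}{-8555 + 4818} = \frac{1}{-3737} = - \frac{1}{3737}$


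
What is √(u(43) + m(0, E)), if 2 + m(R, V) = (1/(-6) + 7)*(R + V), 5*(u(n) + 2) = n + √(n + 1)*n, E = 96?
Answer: √(16515 + 430*√11)/5 ≈ 26.789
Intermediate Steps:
u(n) = -2 + n/5 + n*√(1 + n)/5 (u(n) = -2 + (n + √(n + 1)*n)/5 = -2 + (n + √(1 + n)*n)/5 = -2 + (n + n*√(1 + n))/5 = -2 + (n/5 + n*√(1 + n)/5) = -2 + n/5 + n*√(1 + n)/5)
m(R, V) = -2 + 41*R/6 + 41*V/6 (m(R, V) = -2 + (1/(-6) + 7)*(R + V) = -2 + (-⅙ + 7)*(R + V) = -2 + 41*(R + V)/6 = -2 + (41*R/6 + 41*V/6) = -2 + 41*R/6 + 41*V/6)
√(u(43) + m(0, E)) = √((-2 + (⅕)*43 + (⅕)*43*√(1 + 43)) + (-2 + (41/6)*0 + (41/6)*96)) = √((-2 + 43/5 + (⅕)*43*√44) + (-2 + 0 + 656)) = √((-2 + 43/5 + (⅕)*43*(2*√11)) + 654) = √((-2 + 43/5 + 86*√11/5) + 654) = √((33/5 + 86*√11/5) + 654) = √(3303/5 + 86*√11/5)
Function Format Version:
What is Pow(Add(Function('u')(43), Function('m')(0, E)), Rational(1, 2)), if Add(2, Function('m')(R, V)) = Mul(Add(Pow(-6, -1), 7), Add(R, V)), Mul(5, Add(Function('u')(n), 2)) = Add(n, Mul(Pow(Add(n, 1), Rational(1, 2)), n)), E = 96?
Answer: Mul(Rational(1, 5), Pow(Add(16515, Mul(430, Pow(11, Rational(1, 2)))), Rational(1, 2))) ≈ 26.789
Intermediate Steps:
Function('u')(n) = Add(-2, Mul(Rational(1, 5), n), Mul(Rational(1, 5), n, Pow(Add(1, n), Rational(1, 2)))) (Function('u')(n) = Add(-2, Mul(Rational(1, 5), Add(n, Mul(Pow(Add(n, 1), Rational(1, 2)), n)))) = Add(-2, Mul(Rational(1, 5), Add(n, Mul(Pow(Add(1, n), Rational(1, 2)), n)))) = Add(-2, Mul(Rational(1, 5), Add(n, Mul(n, Pow(Add(1, n), Rational(1, 2)))))) = Add(-2, Add(Mul(Rational(1, 5), n), Mul(Rational(1, 5), n, Pow(Add(1, n), Rational(1, 2))))) = Add(-2, Mul(Rational(1, 5), n), Mul(Rational(1, 5), n, Pow(Add(1, n), Rational(1, 2)))))
Function('m')(R, V) = Add(-2, Mul(Rational(41, 6), R), Mul(Rational(41, 6), V)) (Function('m')(R, V) = Add(-2, Mul(Add(Pow(-6, -1), 7), Add(R, V))) = Add(-2, Mul(Add(Rational(-1, 6), 7), Add(R, V))) = Add(-2, Mul(Rational(41, 6), Add(R, V))) = Add(-2, Add(Mul(Rational(41, 6), R), Mul(Rational(41, 6), V))) = Add(-2, Mul(Rational(41, 6), R), Mul(Rational(41, 6), V)))
Pow(Add(Function('u')(43), Function('m')(0, E)), Rational(1, 2)) = Pow(Add(Add(-2, Mul(Rational(1, 5), 43), Mul(Rational(1, 5), 43, Pow(Add(1, 43), Rational(1, 2)))), Add(-2, Mul(Rational(41, 6), 0), Mul(Rational(41, 6), 96))), Rational(1, 2)) = Pow(Add(Add(-2, Rational(43, 5), Mul(Rational(1, 5), 43, Pow(44, Rational(1, 2)))), Add(-2, 0, 656)), Rational(1, 2)) = Pow(Add(Add(-2, Rational(43, 5), Mul(Rational(1, 5), 43, Mul(2, Pow(11, Rational(1, 2))))), 654), Rational(1, 2)) = Pow(Add(Add(-2, Rational(43, 5), Mul(Rational(86, 5), Pow(11, Rational(1, 2)))), 654), Rational(1, 2)) = Pow(Add(Add(Rational(33, 5), Mul(Rational(86, 5), Pow(11, Rational(1, 2)))), 654), Rational(1, 2)) = Pow(Add(Rational(3303, 5), Mul(Rational(86, 5), Pow(11, Rational(1, 2)))), Rational(1, 2))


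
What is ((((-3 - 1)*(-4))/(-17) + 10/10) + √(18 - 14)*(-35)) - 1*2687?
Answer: -46868/17 ≈ -2756.9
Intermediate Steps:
((((-3 - 1)*(-4))/(-17) + 10/10) + √(18 - 14)*(-35)) - 1*2687 = ((-4*(-4)*(-1/17) + 10*(⅒)) + √4*(-35)) - 2687 = ((16*(-1/17) + 1) + 2*(-35)) - 2687 = ((-16/17 + 1) - 70) - 2687 = (1/17 - 70) - 2687 = -1189/17 - 2687 = -46868/17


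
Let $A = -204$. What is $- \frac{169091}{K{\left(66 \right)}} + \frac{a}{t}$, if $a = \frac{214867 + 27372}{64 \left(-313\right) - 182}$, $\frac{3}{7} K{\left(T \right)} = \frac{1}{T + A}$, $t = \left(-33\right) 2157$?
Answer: $\frac{100724977726640389}{10071969138} \approx 1.0001 \cdot 10^{7}$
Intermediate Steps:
$t = -71181$
$K{\left(T \right)} = \frac{7}{3 \left(-204 + T\right)}$ ($K{\left(T \right)} = \frac{7}{3 \left(T - 204\right)} = \frac{7}{3 \left(-204 + T\right)}$)
$a = - \frac{242239}{20214}$ ($a = \frac{242239}{-20032 - 182} = \frac{242239}{-20214} = 242239 \left(- \frac{1}{20214}\right) = - \frac{242239}{20214} \approx -11.984$)
$- \frac{169091}{K{\left(66 \right)}} + \frac{a}{t} = - \frac{169091}{\frac{7}{3} \frac{1}{-204 + 66}} - \frac{242239}{20214 \left(-71181\right)} = - \frac{169091}{\frac{7}{3} \frac{1}{-138}} - - \frac{242239}{1438852734} = - \frac{169091}{\frac{7}{3} \left(- \frac{1}{138}\right)} + \frac{242239}{1438852734} = - \frac{169091}{- \frac{7}{414}} + \frac{242239}{1438852734} = \left(-169091\right) \left(- \frac{414}{7}\right) + \frac{242239}{1438852734} = \frac{70003674}{7} + \frac{242239}{1438852734} = \frac{100724977726640389}{10071969138}$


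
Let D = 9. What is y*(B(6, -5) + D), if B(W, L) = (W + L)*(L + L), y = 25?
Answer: -25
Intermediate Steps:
B(W, L) = 2*L*(L + W) (B(W, L) = (L + W)*(2*L) = 2*L*(L + W))
y*(B(6, -5) + D) = 25*(2*(-5)*(-5 + 6) + 9) = 25*(2*(-5)*1 + 9) = 25*(-10 + 9) = 25*(-1) = -25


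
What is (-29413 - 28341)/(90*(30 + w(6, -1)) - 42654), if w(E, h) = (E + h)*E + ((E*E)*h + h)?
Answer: 28877/20292 ≈ 1.4231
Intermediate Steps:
w(E, h) = h + E*(E + h) + h*E² (w(E, h) = E*(E + h) + (E²*h + h) = E*(E + h) + (h*E² + h) = E*(E + h) + (h + h*E²) = h + E*(E + h) + h*E²)
(-29413 - 28341)/(90*(30 + w(6, -1)) - 42654) = (-29413 - 28341)/(90*(30 + (-1 + 6² + 6*(-1) - 1*6²)) - 42654) = -57754/(90*(30 + (-1 + 36 - 6 - 1*36)) - 42654) = -57754/(90*(30 + (-1 + 36 - 6 - 36)) - 42654) = -57754/(90*(30 - 7) - 42654) = -57754/(90*23 - 42654) = -57754/(2070 - 42654) = -57754/(-40584) = -57754*(-1/40584) = 28877/20292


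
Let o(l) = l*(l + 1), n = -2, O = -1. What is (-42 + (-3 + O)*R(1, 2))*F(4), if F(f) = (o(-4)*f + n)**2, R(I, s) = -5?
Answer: -46552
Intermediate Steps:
o(l) = l*(1 + l)
F(f) = (-2 + 12*f)**2 (F(f) = ((-4*(1 - 4))*f - 2)**2 = ((-4*(-3))*f - 2)**2 = (12*f - 2)**2 = (-2 + 12*f)**2)
(-42 + (-3 + O)*R(1, 2))*F(4) = (-42 + (-3 - 1)*(-5))*(4*(-1 + 6*4)**2) = (-42 - 4*(-5))*(4*(-1 + 24)**2) = (-42 + 20)*(4*23**2) = -88*529 = -22*2116 = -46552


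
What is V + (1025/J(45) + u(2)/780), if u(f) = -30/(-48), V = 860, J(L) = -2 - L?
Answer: 49165007/58656 ≈ 838.19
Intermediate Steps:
u(f) = 5/8 (u(f) = -30*(-1/48) = 5/8)
V + (1025/J(45) + u(2)/780) = 860 + (1025/(-2 - 1*45) + (5/8)/780) = 860 + (1025/(-2 - 45) + (5/8)*(1/780)) = 860 + (1025/(-47) + 1/1248) = 860 + (1025*(-1/47) + 1/1248) = 860 + (-1025/47 + 1/1248) = 860 - 1279153/58656 = 49165007/58656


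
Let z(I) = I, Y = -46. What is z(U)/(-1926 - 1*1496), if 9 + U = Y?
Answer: 55/3422 ≈ 0.016072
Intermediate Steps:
U = -55 (U = -9 - 46 = -55)
z(U)/(-1926 - 1*1496) = -55/(-1926 - 1*1496) = -55/(-1926 - 1496) = -55/(-3422) = -55*(-1/3422) = 55/3422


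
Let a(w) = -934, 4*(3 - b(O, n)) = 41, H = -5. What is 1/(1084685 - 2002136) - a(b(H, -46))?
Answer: 856899233/917451 ≈ 934.00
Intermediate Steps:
b(O, n) = -29/4 (b(O, n) = 3 - 1/4*41 = 3 - 41/4 = -29/4)
1/(1084685 - 2002136) - a(b(H, -46)) = 1/(1084685 - 2002136) - 1*(-934) = 1/(-917451) + 934 = -1/917451 + 934 = 856899233/917451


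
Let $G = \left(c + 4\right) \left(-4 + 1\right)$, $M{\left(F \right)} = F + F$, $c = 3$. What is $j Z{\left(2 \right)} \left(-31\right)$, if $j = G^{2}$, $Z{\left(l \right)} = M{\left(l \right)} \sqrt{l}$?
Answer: $- 54684 \sqrt{2} \approx -77335.0$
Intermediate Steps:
$M{\left(F \right)} = 2 F$
$G = -21$ ($G = \left(3 + 4\right) \left(-4 + 1\right) = 7 \left(-3\right) = -21$)
$Z{\left(l \right)} = 2 l^{\frac{3}{2}}$ ($Z{\left(l \right)} = 2 l \sqrt{l} = 2 l^{\frac{3}{2}}$)
$j = 441$ ($j = \left(-21\right)^{2} = 441$)
$j Z{\left(2 \right)} \left(-31\right) = 441 \cdot 2 \cdot 2^{\frac{3}{2}} \left(-31\right) = 441 \cdot 2 \cdot 2 \sqrt{2} \left(-31\right) = 441 \cdot 4 \sqrt{2} \left(-31\right) = 1764 \sqrt{2} \left(-31\right) = - 54684 \sqrt{2}$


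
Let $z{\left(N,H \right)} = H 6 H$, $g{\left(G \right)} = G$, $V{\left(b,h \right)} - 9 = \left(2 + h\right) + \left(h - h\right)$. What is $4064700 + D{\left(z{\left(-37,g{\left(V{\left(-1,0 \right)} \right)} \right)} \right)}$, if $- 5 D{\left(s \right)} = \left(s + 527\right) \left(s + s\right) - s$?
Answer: $3700974$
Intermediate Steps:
$V{\left(b,h \right)} = 11 + h$ ($V{\left(b,h \right)} = 9 + \left(\left(2 + h\right) + \left(h - h\right)\right) = 9 + \left(\left(2 + h\right) + 0\right) = 9 + \left(2 + h\right) = 11 + h$)
$z{\left(N,H \right)} = 6 H^{2}$ ($z{\left(N,H \right)} = 6 H H = 6 H^{2}$)
$D{\left(s \right)} = \frac{s}{5} - \frac{2 s \left(527 + s\right)}{5}$ ($D{\left(s \right)} = - \frac{\left(s + 527\right) \left(s + s\right) - s}{5} = - \frac{\left(527 + s\right) 2 s - s}{5} = - \frac{2 s \left(527 + s\right) - s}{5} = - \frac{- s + 2 s \left(527 + s\right)}{5} = \frac{s}{5} - \frac{2 s \left(527 + s\right)}{5}$)
$4064700 + D{\left(z{\left(-37,g{\left(V{\left(-1,0 \right)} \right)} \right)} \right)} = 4064700 - \frac{6 \left(11 + 0\right)^{2} \left(1053 + 2 \cdot 6 \left(11 + 0\right)^{2}\right)}{5} = 4064700 - \frac{6 \cdot 11^{2} \left(1053 + 2 \cdot 6 \cdot 11^{2}\right)}{5} = 4064700 - \frac{6 \cdot 121 \left(1053 + 2 \cdot 6 \cdot 121\right)}{5} = 4064700 - \frac{726 \left(1053 + 2 \cdot 726\right)}{5} = 4064700 - \frac{726 \left(1053 + 1452\right)}{5} = 4064700 - \frac{726}{5} \cdot 2505 = 4064700 - 363726 = 3700974$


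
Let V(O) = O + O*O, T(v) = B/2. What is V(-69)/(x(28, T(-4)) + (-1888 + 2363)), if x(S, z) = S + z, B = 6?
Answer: 102/11 ≈ 9.2727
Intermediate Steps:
T(v) = 3 (T(v) = 6/2 = 6*(1/2) = 3)
V(O) = O + O**2
V(-69)/(x(28, T(-4)) + (-1888 + 2363)) = (-69*(1 - 69))/((28 + 3) + (-1888 + 2363)) = (-69*(-68))/(31 + 475) = 4692/506 = 4692*(1/506) = 102/11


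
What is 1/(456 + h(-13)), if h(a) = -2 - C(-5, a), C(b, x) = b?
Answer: 1/459 ≈ 0.0021787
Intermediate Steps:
h(a) = 3 (h(a) = -2 - 1*(-5) = -2 + 5 = 3)
1/(456 + h(-13)) = 1/(456 + 3) = 1/459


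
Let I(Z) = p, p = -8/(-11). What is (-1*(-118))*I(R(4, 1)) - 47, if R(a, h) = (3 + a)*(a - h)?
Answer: 427/11 ≈ 38.818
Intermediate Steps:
p = 8/11 (p = -8*(-1/11) = 8/11 ≈ 0.72727)
I(Z) = 8/11
(-1*(-118))*I(R(4, 1)) - 47 = -1*(-118)*(8/11) - 47 = 118*(8/11) - 47 = 944/11 - 47 = 427/11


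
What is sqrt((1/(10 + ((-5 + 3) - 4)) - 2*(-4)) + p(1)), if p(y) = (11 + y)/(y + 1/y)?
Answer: sqrt(57)/2 ≈ 3.7749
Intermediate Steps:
p(y) = (11 + y)/(y + 1/y)
sqrt((1/(10 + ((-5 + 3) - 4)) - 2*(-4)) + p(1)) = sqrt((1/(10 + ((-5 + 3) - 4)) - 2*(-4)) + 1*(11 + 1)/(1 + 1**2)) = sqrt((1/(10 + (-2 - 4)) + 8) + 1*12/(1 + 1)) = sqrt((1/(10 - 6) + 8) + 1*12/2) = sqrt((1/4 + 8) + 1*(1/2)*12) = sqrt((1/4 + 8) + 6) = sqrt(33/4 + 6) = sqrt(57/4) = sqrt(57)/2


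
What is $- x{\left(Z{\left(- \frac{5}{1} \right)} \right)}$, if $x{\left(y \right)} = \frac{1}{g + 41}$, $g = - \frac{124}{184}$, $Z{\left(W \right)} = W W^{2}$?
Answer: $- \frac{46}{1855} \approx -0.024798$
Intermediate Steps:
$Z{\left(W \right)} = W^{3}$
$g = - \frac{31}{46}$ ($g = \left(-124\right) \frac{1}{184} = - \frac{31}{46} \approx -0.67391$)
$x{\left(y \right)} = \frac{46}{1855}$ ($x{\left(y \right)} = \frac{1}{- \frac{31}{46} + 41} = \frac{1}{\frac{1855}{46}} = \frac{46}{1855}$)
$- x{\left(Z{\left(- \frac{5}{1} \right)} \right)} = \left(-1\right) \frac{46}{1855} = - \frac{46}{1855}$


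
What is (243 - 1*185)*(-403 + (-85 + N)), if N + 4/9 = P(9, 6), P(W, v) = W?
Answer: -250270/9 ≈ -27808.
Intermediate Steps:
N = 77/9 (N = -4/9 + 9 = 77/9 ≈ 8.5556)
(243 - 1*185)*(-403 + (-85 + N)) = (243 - 1*185)*(-403 + (-85 + 77/9)) = (243 - 185)*(-403 - 688/9) = 58*(-4315/9) = -250270/9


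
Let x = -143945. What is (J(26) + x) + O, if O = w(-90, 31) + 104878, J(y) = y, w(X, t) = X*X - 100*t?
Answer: -34041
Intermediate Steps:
w(X, t) = X² - 100*t
O = 109878 (O = ((-90)² - 100*31) + 104878 = (8100 - 3100) + 104878 = 5000 + 104878 = 109878)
(J(26) + x) + O = (26 - 143945) + 109878 = -143919 + 109878 = -34041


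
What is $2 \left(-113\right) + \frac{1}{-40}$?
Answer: $- \frac{9041}{40} \approx -226.02$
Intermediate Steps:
$2 \left(-113\right) + \frac{1}{-40} = -226 - \frac{1}{40} = - \frac{9041}{40}$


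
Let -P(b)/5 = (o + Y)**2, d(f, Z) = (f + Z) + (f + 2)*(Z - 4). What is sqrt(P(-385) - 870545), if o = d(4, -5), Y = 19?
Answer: 5*I*sqrt(35081) ≈ 936.5*I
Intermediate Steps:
d(f, Z) = Z + f + (-4 + Z)*(2 + f) (d(f, Z) = (Z + f) + (2 + f)*(-4 + Z) = (Z + f) + (-4 + Z)*(2 + f) = Z + f + (-4 + Z)*(2 + f))
o = -55 (o = -8 - 3*4 + 3*(-5) - 5*4 = -8 - 12 - 15 - 20 = -55)
P(b) = -6480 (P(b) = -5*(-55 + 19)**2 = -5*(-36)**2 = -5*1296 = -6480)
sqrt(P(-385) - 870545) = sqrt(-6480 - 870545) = sqrt(-877025) = 5*I*sqrt(35081)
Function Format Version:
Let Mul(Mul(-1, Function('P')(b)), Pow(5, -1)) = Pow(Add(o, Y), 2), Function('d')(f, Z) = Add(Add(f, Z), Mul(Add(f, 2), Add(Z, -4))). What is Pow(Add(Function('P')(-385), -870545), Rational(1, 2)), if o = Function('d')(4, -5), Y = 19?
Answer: Mul(5, I, Pow(35081, Rational(1, 2))) ≈ Mul(936.50, I)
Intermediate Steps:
Function('d')(f, Z) = Add(Z, f, Mul(Add(-4, Z), Add(2, f))) (Function('d')(f, Z) = Add(Add(Z, f), Mul(Add(2, f), Add(-4, Z))) = Add(Add(Z, f), Mul(Add(-4, Z), Add(2, f))) = Add(Z, f, Mul(Add(-4, Z), Add(2, f))))
o = -55 (o = Add(-8, Mul(-3, 4), Mul(3, -5), Mul(-5, 4)) = Add(-8, -12, -15, -20) = -55)
Function('P')(b) = -6480 (Function('P')(b) = Mul(-5, Pow(Add(-55, 19), 2)) = Mul(-5, Pow(-36, 2)) = Mul(-5, 1296) = -6480)
Pow(Add(Function('P')(-385), -870545), Rational(1, 2)) = Pow(Add(-6480, -870545), Rational(1, 2)) = Pow(-877025, Rational(1, 2)) = Mul(5, I, Pow(35081, Rational(1, 2)))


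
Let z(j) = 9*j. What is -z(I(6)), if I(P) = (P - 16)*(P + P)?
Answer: 1080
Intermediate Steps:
I(P) = 2*P*(-16 + P) (I(P) = (-16 + P)*(2*P) = 2*P*(-16 + P))
-z(I(6)) = -9*2*6*(-16 + 6) = -9*2*6*(-10) = -9*(-120) = -1*(-1080) = 1080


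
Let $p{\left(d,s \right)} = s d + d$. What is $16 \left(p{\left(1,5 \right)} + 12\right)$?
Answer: $288$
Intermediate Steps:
$p{\left(d,s \right)} = d + d s$ ($p{\left(d,s \right)} = d s + d = d + d s$)
$16 \left(p{\left(1,5 \right)} + 12\right) = 16 \left(1 \left(1 + 5\right) + 12\right) = 16 \left(1 \cdot 6 + 12\right) = 16 \left(6 + 12\right) = 16 \cdot 18 = 288$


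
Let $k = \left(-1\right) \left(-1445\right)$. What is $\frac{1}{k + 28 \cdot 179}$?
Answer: $\frac{1}{6457} \approx 0.00015487$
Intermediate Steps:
$k = 1445$
$\frac{1}{k + 28 \cdot 179} = \frac{1}{1445 + 28 \cdot 179} = \frac{1}{1445 + 5012} = \frac{1}{6457}$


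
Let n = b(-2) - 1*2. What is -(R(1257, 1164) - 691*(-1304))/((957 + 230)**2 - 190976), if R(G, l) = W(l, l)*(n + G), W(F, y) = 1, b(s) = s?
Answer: -902317/1217993 ≈ -0.74082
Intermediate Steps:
n = -4 (n = -2 - 1*2 = -2 - 2 = -4)
R(G, l) = -4 + G (R(G, l) = 1*(-4 + G) = -4 + G)
-(R(1257, 1164) - 691*(-1304))/((957 + 230)**2 - 190976) = -((-4 + 1257) - 691*(-1304))/((957 + 230)**2 - 190976) = -(1253 + 901064)/(1187**2 - 190976) = -902317/(1408969 - 190976) = -902317/1217993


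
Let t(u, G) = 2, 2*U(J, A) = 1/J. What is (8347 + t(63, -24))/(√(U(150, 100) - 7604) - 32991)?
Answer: -82632557700/326524105499 - 83490*I*√6843597/326524105499 ≈ -0.25307 - 0.0006689*I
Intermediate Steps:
U(J, A) = 1/(2*J)
(8347 + t(63, -24))/(√(U(150, 100) - 7604) - 32991) = (8347 + 2)/(√((½)/150 - 7604) - 32991) = 8349/(√((½)*(1/150) - 7604) - 32991) = 8349/(√(1/300 - 7604) - 32991) = 8349/(√(-2281199/300) - 32991) = 8349/(I*√6843597/30 - 32991) = 8349/(-32991 + I*√6843597/30)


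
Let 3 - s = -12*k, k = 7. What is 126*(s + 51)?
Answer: 17388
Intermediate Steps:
s = 87 (s = 3 - (-12)*7 = 3 - 1*(-84) = 3 + 84 = 87)
126*(s + 51) = 126*(87 + 51) = 126*138 = 17388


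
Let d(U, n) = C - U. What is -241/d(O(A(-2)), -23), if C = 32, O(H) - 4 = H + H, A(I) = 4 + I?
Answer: -241/24 ≈ -10.042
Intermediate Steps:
O(H) = 4 + 2*H (O(H) = 4 + (H + H) = 4 + 2*H)
d(U, n) = 32 - U
-241/d(O(A(-2)), -23) = -241/(32 - (4 + 2*(4 - 2))) = -241/(32 - (4 + 2*2)) = -241/(32 - (4 + 4)) = -241/(32 - 1*8) = -241/(32 - 8) = -241/24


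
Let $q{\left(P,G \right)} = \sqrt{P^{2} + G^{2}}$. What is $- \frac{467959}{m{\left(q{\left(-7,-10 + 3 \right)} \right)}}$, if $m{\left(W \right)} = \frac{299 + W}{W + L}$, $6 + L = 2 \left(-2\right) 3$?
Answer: $\frac{2564415320}{89303} - \frac{1038401021 \sqrt{2}}{89303} \approx 12272.0$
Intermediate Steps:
$L = -18$ ($L = -6 + 2 \left(-2\right) 3 = -6 - 12 = -18$)
$q{\left(P,G \right)} = \sqrt{G^{2} + P^{2}}$
$m{\left(W \right)} = \frac{299 + W}{-18 + W}$ ($m{\left(W \right)} = \frac{299 + W}{W - 18} = \frac{299 + W}{-18 + W}$)
$- \frac{467959}{m{\left(q{\left(-7,-10 + 3 \right)} \right)}} = - \frac{467959}{\frac{1}{-18 + \sqrt{\left(-10 + 3\right)^{2} + \left(-7\right)^{2}}} \left(299 + \sqrt{\left(-10 + 3\right)^{2} + \left(-7\right)^{2}}\right)} = - \frac{467959}{\frac{1}{-18 + \sqrt{\left(-7\right)^{2} + 49}} \left(299 + \sqrt{\left(-7\right)^{2} + 49}\right)} = - \frac{467959}{\frac{1}{-18 + \sqrt{49 + 49}} \left(299 + \sqrt{49 + 49}\right)} = - \frac{467959}{\frac{1}{-18 + \sqrt{98}} \left(299 + \sqrt{98}\right)} = - \frac{467959}{\frac{1}{-18 + 7 \sqrt{2}} \left(299 + 7 \sqrt{2}\right)} = - 467959 \frac{-18 + 7 \sqrt{2}}{299 + 7 \sqrt{2}} = - \frac{467959 \left(-18 + 7 \sqrt{2}\right)}{299 + 7 \sqrt{2}}$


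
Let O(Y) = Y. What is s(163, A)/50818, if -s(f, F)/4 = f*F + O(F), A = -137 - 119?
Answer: 83968/25409 ≈ 3.3047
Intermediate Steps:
A = -256
s(f, F) = -4*F - 4*F*f (s(f, F) = -4*(f*F + F) = -4*(F*f + F) = -4*(F + F*f) = -4*F - 4*F*f)
s(163, A)/50818 = (4*(-256)*(-1 - 1*163))/50818 = (4*(-256)*(-1 - 163))*(1/50818) = (4*(-256)*(-164))*(1/50818) = 167936*(1/50818) = 83968/25409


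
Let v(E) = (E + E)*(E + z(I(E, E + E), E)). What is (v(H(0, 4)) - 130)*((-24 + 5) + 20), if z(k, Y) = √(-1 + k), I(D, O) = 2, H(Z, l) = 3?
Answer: -106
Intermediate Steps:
v(E) = 2*E*(1 + E) (v(E) = (E + E)*(E + √(-1 + 2)) = (2*E)*(E + √1) = (2*E)*(E + 1) = (2*E)*(1 + E) = 2*E*(1 + E))
(v(H(0, 4)) - 130)*((-24 + 5) + 20) = (2*3*(1 + 3) - 130)*((-24 + 5) + 20) = (2*3*4 - 130)*(-19 + 20) = (24 - 130)*1 = -106*1 = -106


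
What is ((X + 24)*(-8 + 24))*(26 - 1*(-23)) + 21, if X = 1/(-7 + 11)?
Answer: 19033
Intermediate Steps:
X = ¼ (X = 1/4 = ¼ ≈ 0.25000)
((X + 24)*(-8 + 24))*(26 - 1*(-23)) + 21 = ((¼ + 24)*(-8 + 24))*(26 - 1*(-23)) + 21 = ((97/4)*16)*(26 + 23) + 21 = 388*49 + 21 = 19012 + 21 = 19033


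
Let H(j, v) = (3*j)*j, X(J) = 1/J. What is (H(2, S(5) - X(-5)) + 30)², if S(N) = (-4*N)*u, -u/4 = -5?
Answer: 1764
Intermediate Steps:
u = 20 (u = -4*(-5) = 20)
S(N) = -80*N (S(N) = -4*N*20 = -80*N)
H(j, v) = 3*j²
(H(2, S(5) - X(-5)) + 30)² = (3*2² + 30)² = (3*4 + 30)² = (12 + 30)² = 42² = 1764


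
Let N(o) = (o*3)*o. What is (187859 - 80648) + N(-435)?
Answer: 674886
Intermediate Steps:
N(o) = 3*o**2 (N(o) = (3*o)*o = 3*o**2)
(187859 - 80648) + N(-435) = (187859 - 80648) + 3*(-435)**2 = 107211 + 3*189225 = 107211 + 567675 = 674886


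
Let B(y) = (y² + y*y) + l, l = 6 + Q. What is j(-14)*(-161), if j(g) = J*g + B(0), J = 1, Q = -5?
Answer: 2093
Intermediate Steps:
l = 1 (l = 6 - 5 = 1)
B(y) = 1 + 2*y² (B(y) = (y² + y*y) + 1 = (y² + y²) + 1 = 2*y² + 1 = 1 + 2*y²)
j(g) = 1 + g (j(g) = 1*g + (1 + 2*0²) = g + (1 + 2*0) = g + (1 + 0) = g + 1 = 1 + g)
j(-14)*(-161) = (1 - 14)*(-161) = -13*(-161) = 2093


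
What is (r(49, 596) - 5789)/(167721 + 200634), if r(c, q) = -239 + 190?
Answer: -1946/122785 ≈ -0.015849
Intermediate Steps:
r(c, q) = -49
(r(49, 596) - 5789)/(167721 + 200634) = (-49 - 5789)/(167721 + 200634) = -5838/368355 = -5838*1/368355 = -1946/122785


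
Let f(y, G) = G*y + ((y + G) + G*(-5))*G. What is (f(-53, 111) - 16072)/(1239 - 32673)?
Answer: 38561/15717 ≈ 2.4535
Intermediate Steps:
f(y, G) = G*y + G*(y - 4*G) (f(y, G) = G*y + ((G + y) - 5*G)*G = G*y + (y - 4*G)*G = G*y + G*(y - 4*G))
(f(-53, 111) - 16072)/(1239 - 32673) = (2*111*(-53 - 2*111) - 16072)/(1239 - 32673) = (2*111*(-53 - 222) - 16072)/(-31434) = (2*111*(-275) - 16072)*(-1/31434) = (-61050 - 16072)*(-1/31434) = -77122*(-1/31434) = 38561/15717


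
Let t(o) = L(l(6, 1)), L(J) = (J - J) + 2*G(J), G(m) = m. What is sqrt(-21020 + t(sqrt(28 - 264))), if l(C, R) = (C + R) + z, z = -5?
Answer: 2*I*sqrt(5254) ≈ 144.97*I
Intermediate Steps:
l(C, R) = -5 + C + R (l(C, R) = (C + R) - 5 = -5 + C + R)
L(J) = 2*J (L(J) = (J - J) + 2*J = 0 + 2*J = 2*J)
t(o) = 4 (t(o) = 2*(-5 + 6 + 1) = 2*2 = 4)
sqrt(-21020 + t(sqrt(28 - 264))) = sqrt(-21020 + 4) = sqrt(-21016) = 2*I*sqrt(5254)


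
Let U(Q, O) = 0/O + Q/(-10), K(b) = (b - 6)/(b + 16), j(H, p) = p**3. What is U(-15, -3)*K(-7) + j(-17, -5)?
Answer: -763/6 ≈ -127.17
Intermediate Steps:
K(b) = (-6 + b)/(16 + b)
U(Q, O) = -Q/10 (U(Q, O) = 0 + Q*(-1/10) = 0 - Q/10 = -Q/10)
U(-15, -3)*K(-7) + j(-17, -5) = (-1/10*(-15))*((-6 - 7)/(16 - 7)) + (-5)**3 = 3*(-13/9)/2 - 125 = 3*((1/9)*(-13))/2 - 125 = (3/2)*(-13/9) - 125 = -13/6 - 125 = -763/6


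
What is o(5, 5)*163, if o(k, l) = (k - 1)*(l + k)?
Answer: 6520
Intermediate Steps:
o(k, l) = (-1 + k)*(k + l)
o(5, 5)*163 = (5**2 - 1*5 - 1*5 + 5*5)*163 = (25 - 5 - 5 + 25)*163 = 40*163 = 6520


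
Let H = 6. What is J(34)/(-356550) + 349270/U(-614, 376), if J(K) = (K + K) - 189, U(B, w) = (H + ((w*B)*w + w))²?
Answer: 113967164257763213/335826337734381490275 ≈ 0.00033936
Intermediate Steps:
U(B, w) = (6 + w + B*w²)² (U(B, w) = (6 + ((w*B)*w + w))² = (6 + ((B*w)*w + w))² = (6 + (B*w² + w))² = (6 + (w + B*w²))² = (6 + w + B*w²)²)
J(K) = -189 + 2*K (J(K) = 2*K - 189 = -189 + 2*K)
J(34)/(-356550) + 349270/U(-614, 376) = (-189 + 2*34)/(-356550) + 349270/((6 + 376 - 614*376²)²) = (-189 + 68)*(-1/356550) + 349270/((6 + 376 - 614*141376)²) = -121*(-1/356550) + 349270/((6 + 376 - 86804864)²) = 121/356550 + 349270/((-86804482)²) = 121/356550 + 349270/7535018095288324 = 121/356550 + 349270*(1/7535018095288324) = 121/356550 + 174635/3767509047644162 = 113967164257763213/335826337734381490275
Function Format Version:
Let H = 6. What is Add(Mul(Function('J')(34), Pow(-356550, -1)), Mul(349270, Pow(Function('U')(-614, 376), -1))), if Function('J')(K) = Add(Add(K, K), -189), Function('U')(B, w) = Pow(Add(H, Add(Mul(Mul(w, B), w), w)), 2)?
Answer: Rational(113967164257763213, 335826337734381490275) ≈ 0.00033936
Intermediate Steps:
Function('U')(B, w) = Pow(Add(6, w, Mul(B, Pow(w, 2))), 2) (Function('U')(B, w) = Pow(Add(6, Add(Mul(Mul(w, B), w), w)), 2) = Pow(Add(6, Add(Mul(Mul(B, w), w), w)), 2) = Pow(Add(6, Add(Mul(B, Pow(w, 2)), w)), 2) = Pow(Add(6, Add(w, Mul(B, Pow(w, 2)))), 2) = Pow(Add(6, w, Mul(B, Pow(w, 2))), 2))
Function('J')(K) = Add(-189, Mul(2, K)) (Function('J')(K) = Add(Mul(2, K), -189) = Add(-189, Mul(2, K)))
Add(Mul(Function('J')(34), Pow(-356550, -1)), Mul(349270, Pow(Function('U')(-614, 376), -1))) = Add(Mul(Add(-189, Mul(2, 34)), Pow(-356550, -1)), Mul(349270, Pow(Pow(Add(6, 376, Mul(-614, Pow(376, 2))), 2), -1))) = Add(Mul(Add(-189, 68), Rational(-1, 356550)), Mul(349270, Pow(Pow(Add(6, 376, Mul(-614, 141376)), 2), -1))) = Add(Mul(-121, Rational(-1, 356550)), Mul(349270, Pow(Pow(Add(6, 376, -86804864), 2), -1))) = Add(Rational(121, 356550), Mul(349270, Pow(Pow(-86804482, 2), -1))) = Add(Rational(121, 356550), Mul(349270, Pow(7535018095288324, -1))) = Add(Rational(121, 356550), Mul(349270, Rational(1, 7535018095288324))) = Add(Rational(121, 356550), Rational(174635, 3767509047644162)) = Rational(113967164257763213, 335826337734381490275)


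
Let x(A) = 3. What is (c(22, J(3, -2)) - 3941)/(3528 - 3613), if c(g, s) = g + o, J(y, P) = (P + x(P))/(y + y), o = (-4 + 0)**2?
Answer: 3903/85 ≈ 45.918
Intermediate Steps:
o = 16 (o = (-4)**2 = 16)
J(y, P) = (3 + P)/(2*y) (J(y, P) = (P + 3)/(y + y) = (3 + P)/((2*y)) = (3 + P)*(1/(2*y)) = (3 + P)/(2*y))
c(g, s) = 16 + g (c(g, s) = g + 16 = 16 + g)
(c(22, J(3, -2)) - 3941)/(3528 - 3613) = ((16 + 22) - 3941)/(3528 - 3613) = (38 - 3941)/(-85) = -3903*(-1/85) = 3903/85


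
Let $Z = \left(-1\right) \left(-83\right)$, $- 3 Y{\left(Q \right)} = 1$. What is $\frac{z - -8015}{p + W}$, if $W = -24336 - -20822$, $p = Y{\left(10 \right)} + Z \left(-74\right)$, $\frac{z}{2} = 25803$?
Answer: $- \frac{178863}{28969} \approx -6.1743$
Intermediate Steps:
$Y{\left(Q \right)} = - \frac{1}{3}$ ($Y{\left(Q \right)} = \left(- \frac{1}{3}\right) 1 = - \frac{1}{3}$)
$Z = 83$
$z = 51606$ ($z = 2 \cdot 25803 = 51606$)
$p = - \frac{18427}{3}$ ($p = - \frac{1}{3} + 83 \left(-74\right) = - \frac{1}{3} - 6142 = - \frac{18427}{3} \approx -6142.3$)
$W = -3514$ ($W = -24336 + 20822 = -3514$)
$\frac{z - -8015}{p + W} = \frac{51606 - -8015}{- \frac{18427}{3} - 3514} = \frac{51606 + \left(-3087 + 11102\right)}{- \frac{28969}{3}} = \left(51606 + 8015\right) \left(- \frac{3}{28969}\right) = 59621 \left(- \frac{3}{28969}\right) = - \frac{178863}{28969}$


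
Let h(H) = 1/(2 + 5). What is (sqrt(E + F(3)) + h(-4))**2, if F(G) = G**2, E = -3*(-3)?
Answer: 883/49 + 6*sqrt(2)/7 ≈ 19.233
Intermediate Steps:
h(H) = 1/7
E = 9
(sqrt(E + F(3)) + h(-4))**2 = (sqrt(9 + 3**2) + 1/7)**2 = (sqrt(9 + 9) + 1/7)**2 = (sqrt(18) + 1/7)**2 = (3*sqrt(2) + 1/7)**2 = (1/7 + 3*sqrt(2))**2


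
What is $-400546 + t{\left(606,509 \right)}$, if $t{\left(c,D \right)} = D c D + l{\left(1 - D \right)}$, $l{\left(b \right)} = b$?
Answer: $156602032$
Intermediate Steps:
$t{\left(c,D \right)} = 1 - D + c D^{2}$ ($t{\left(c,D \right)} = D c D - \left(-1 + D\right) = c D^{2} - \left(-1 + D\right) = 1 - D + c D^{2}$)
$-400546 + t{\left(606,509 \right)} = -400546 + \left(1 - 509 + 606 \cdot 509^{2}\right) = -400546 + \left(1 - 509 + 606 \cdot 259081\right) = -400546 + \left(1 - 509 + 157003086\right) = -400546 + 157002578 = 156602032$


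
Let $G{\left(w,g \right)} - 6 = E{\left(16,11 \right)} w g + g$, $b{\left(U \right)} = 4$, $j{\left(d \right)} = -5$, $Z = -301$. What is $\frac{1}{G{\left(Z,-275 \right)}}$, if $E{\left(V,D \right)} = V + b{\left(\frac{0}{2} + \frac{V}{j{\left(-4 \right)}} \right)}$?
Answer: $\frac{1}{1655231} \approx 6.0415 \cdot 10^{-7}$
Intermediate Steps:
$E{\left(V,D \right)} = 4 + V$ ($E{\left(V,D \right)} = V + 4 = 4 + V$)
$G{\left(w,g \right)} = 6 + g + 20 g w$ ($G{\left(w,g \right)} = 6 + \left(\left(4 + 16\right) w g + g\right) = 6 + \left(20 w g + g\right) = 6 + \left(20 g w + g\right) = 6 + \left(g + 20 g w\right) = 6 + g + 20 g w$)
$\frac{1}{G{\left(Z,-275 \right)}} = \frac{1}{6 - 275 + 20 \left(-275\right) \left(-301\right)} = \frac{1}{6 - 275 + 1655500} = \frac{1}{1655231}$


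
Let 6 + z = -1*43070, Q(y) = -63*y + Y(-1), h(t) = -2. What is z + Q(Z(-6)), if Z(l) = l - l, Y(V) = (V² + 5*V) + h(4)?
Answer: -43082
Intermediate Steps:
Y(V) = -2 + V² + 5*V (Y(V) = (V² + 5*V) - 2 = -2 + V² + 5*V)
Z(l) = 0
Q(y) = -6 - 63*y (Q(y) = -63*y + (-2 + (-1)² + 5*(-1)) = -63*y + (-2 + 1 - 5) = -63*y - 6 = -6 - 63*y)
z = -43076 (z = -6 - 1*43070 = -6 - 43070 = -43076)
z + Q(Z(-6)) = -43076 + (-6 - 63*0) = -43076 + (-6 + 0) = -43076 - 6 = -43082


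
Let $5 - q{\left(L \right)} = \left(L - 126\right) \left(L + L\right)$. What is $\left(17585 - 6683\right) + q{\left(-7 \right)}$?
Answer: $9045$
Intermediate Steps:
$q{\left(L \right)} = 5 - 2 L \left(-126 + L\right)$ ($q{\left(L \right)} = 5 - \left(L - 126\right) \left(L + L\right) = 5 - \left(-126 + L\right) 2 L = 5 - 2 L \left(-126 + L\right)$)
$\left(17585 - 6683\right) + q{\left(-7 \right)} = \left(17585 - 6683\right) + \left(5 - 2 \left(-7\right)^{2} + 252 \left(-7\right)\right) = 10902 - 1857 = 9045$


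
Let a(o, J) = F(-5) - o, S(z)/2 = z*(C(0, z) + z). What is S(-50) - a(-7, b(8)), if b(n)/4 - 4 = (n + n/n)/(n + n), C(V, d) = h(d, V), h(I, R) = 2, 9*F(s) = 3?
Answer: 14378/3 ≈ 4792.7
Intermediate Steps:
F(s) = 1/3 (F(s) = (1/9)*3 = 1/3)
C(V, d) = 2
S(z) = 2*z*(2 + z) (S(z) = 2*(z*(2 + z)) = 2*z*(2 + z))
b(n) = 16 + 2*(1 + n)/n (b(n) = 16 + 4*((n + n/n)/(n + n)) = 16 + 4*((n + 1)/((2*n))) = 16 + 4*((1 + n)*(1/(2*n))) = 16 + 4*((1 + n)/(2*n)) = 16 + 2*(1 + n)/n)
a(o, J) = 1/3 - o
S(-50) - a(-7, b(8)) = 2*(-50)*(2 - 50) - (1/3 - 1*(-7)) = 2*(-50)*(-48) - (1/3 + 7) = 4800 - 1*22/3 = 4800 - 22/3 = 14378/3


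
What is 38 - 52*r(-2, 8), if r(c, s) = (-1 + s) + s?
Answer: -742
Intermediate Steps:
r(c, s) = -1 + 2*s
38 - 52*r(-2, 8) = 38 - 52*(-1 + 2*8) = 38 - 52*(-1 + 16) = 38 - 52*15 = 38 - 780 = -742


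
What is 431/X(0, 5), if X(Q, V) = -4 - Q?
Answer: -431/4 ≈ -107.75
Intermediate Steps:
431/X(0, 5) = 431/(-4 - 1*0) = 431/(-4 + 0) = 431/(-4) = -¼*431 = -431/4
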